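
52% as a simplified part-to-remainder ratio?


52% means 52 parts out of 100; remainder = 48
Part : remainder = 52:48
GCD = 4
= 13:12

13:12


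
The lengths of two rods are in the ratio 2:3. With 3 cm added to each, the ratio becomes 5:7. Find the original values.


Let A = 2k, B = 3k.
(2k + 3) / (3k + 3) = 5/7
Cross-multiply: 7(2k + 3) = 5(3k + 3)
14k + 21 = 15k + 15
14k - 15k = 15 - 21
-1k = -6
k = -6/-1 = 6
A = 2×6 = 12, B = 3×6 = 18
= A = 12, B = 18

A = 12, B = 18


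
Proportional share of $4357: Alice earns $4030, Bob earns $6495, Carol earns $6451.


Total income = 4030 + 6495 + 6451 = $16976
Alice: $4357 × 4030/16976 = $1034.33
Bob: $4357 × 6495/16976 = $1666.98
Carol: $4357 × 6451/16976 = $1655.69
= Alice: $1034.33, Bob: $1666.98, Carol: $1655.69

Alice: $1034.33, Bob: $1666.98, Carol: $1655.69


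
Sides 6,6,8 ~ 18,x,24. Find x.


Scale factor = 18/6 = 3
Missing side = 6 × 3
= 18.0

18.0


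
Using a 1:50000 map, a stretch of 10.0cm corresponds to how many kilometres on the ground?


Real distance = map distance × scale
= 10.0cm × 50000
= 500000 cm = 5000.0 m
= 5.000 km

5.000 km


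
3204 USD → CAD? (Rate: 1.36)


Amount × rate = 3204 × 1.36
= 4357.44 CAD

4357.44 CAD


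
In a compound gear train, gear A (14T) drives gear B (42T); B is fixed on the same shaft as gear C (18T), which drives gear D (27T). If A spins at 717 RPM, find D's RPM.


Stage 1: RPM_B = RPM_A × t_A/t_B = 717 × 14/42 = 10038/42 = 239.00
B and C share a shaft → RPM_C = RPM_B
Stage 2: RPM_D = RPM_C × t_C/t_D = RPM_A × (t_A×t_C)/(t_B×t_D)
Overall ratio = (14×18)/(42×27) = 252/1134
RPM_D = 717 × 252/1134 = 180684/1134
≈ 159.33 RPM

159.33 RPM


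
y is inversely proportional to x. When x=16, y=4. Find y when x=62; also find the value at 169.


Inverse proportion: x × y = constant
k = 16 × 4 = 64
At x=62: k/62 = 1.03
At x=169: k/169 = 0.38
= 1.03 and 0.38

1.03 and 0.38


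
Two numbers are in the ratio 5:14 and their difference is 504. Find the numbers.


Let A = 5k, B = 14k.
14k - 5k = 504
9k = 504 → k = 504/9 = 56
A = 5×56 = 280, B = 14×56 = 784
= A = 280, B = 784

A = 280, B = 784


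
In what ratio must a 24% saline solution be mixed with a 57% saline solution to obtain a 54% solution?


Let x parts of 24% mix with y parts of 57%.
24x + 57y = 54(x + y)
24x + 57y = 54x + 54y
x(24 - 54) = y(54 - 57)
x/y = (57 - 54)/(54 - 24) = 3/30
Simplify: 1:10
= 1:10

1:10


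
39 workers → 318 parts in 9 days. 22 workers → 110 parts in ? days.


Days ∝ work / workers, so d₂ = d₁ × (m₁/m₂) × (w₂/w₁)
Workers factor (inverse): 39/22 ≈ 1.7727
Work factor (direct): 110/318 ≈ 0.3459
d₂ = 9 × 39/22 × 110/318 = (9 × 39 × 110) / (22 × 318) = 38610/6996
≈ 5.52 days

5.52 days


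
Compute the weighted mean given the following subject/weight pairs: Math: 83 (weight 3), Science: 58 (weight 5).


Numerator = 83×3 + 58×5
= 249 + 290
= 539
Total weight = 8
Weighted avg = 539/8
= 67.38

67.38


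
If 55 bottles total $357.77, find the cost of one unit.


Unit rate = total / quantity
= 357.77 / 55
= $6.50 per unit

$6.50 per unit


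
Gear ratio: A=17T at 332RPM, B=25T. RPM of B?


Gear ratio = 17:25 = 17:25
RPM_B = RPM_A × (teeth_A / teeth_B)
= 332 × (17/25)
= 225.8 RPM

225.8 RPM


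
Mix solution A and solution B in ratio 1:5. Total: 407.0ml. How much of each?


Total parts = 1 + 5 = 6
solution A: 407.0 × 1/6 = 67.8ml
solution B: 407.0 × 5/6 = 339.2ml
= 67.8ml and 339.2ml

67.8ml and 339.2ml


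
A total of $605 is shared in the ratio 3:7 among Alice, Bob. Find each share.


Total parts = 3 + 7 = 10
Alice: 605 × 3/10 = 181.50
Bob: 605 × 7/10 = 423.50
= Alice: $181.50, Bob: $423.50

Alice: $181.50, Bob: $423.50


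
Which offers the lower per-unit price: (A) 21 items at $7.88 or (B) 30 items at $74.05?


Deal A: $7.88/21 = $0.3752/unit
Deal B: $74.05/30 = $2.4683/unit
A is cheaper per unit
= Deal A

Deal A


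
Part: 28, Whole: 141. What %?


Percentage = (part / whole) × 100
= (28 / 141) × 100
≈ 19.86%

19.86%


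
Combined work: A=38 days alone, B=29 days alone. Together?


Rate of A = 1/38 per day
Rate of B = 1/29 per day
Combined rate = 1/38 + 1/29 = 67/1102 ≈ 0.0608 per day
Days = 1 / combined rate = 1102/67
≈ 16.45 days

16.45 days


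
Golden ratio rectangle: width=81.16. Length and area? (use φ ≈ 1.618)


φ = (1 + √5) / 2 ≈ 1.618
Length = width × φ = 81.16 × 1.618 = 131.31688
≈ 131.32
Area = width × length = 81.16 × 131.31688 = 10657.6779808 ≈ 10657.68
= Length: 131.32, Area: 10657.68

Length: 131.32, Area: 10657.68


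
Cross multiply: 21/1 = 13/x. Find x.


Cross multiply: 21 × x = 1 × 13
21x = 13
x = 13 / 21
= 0.62

0.62


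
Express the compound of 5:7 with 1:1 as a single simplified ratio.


Compound ratio = (5×1) : (7×1)
= 5:7
GCD = 1
= 5:7

5:7


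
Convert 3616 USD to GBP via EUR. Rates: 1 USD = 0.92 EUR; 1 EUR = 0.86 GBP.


Step 1: 3616 USD × 0.92 = 3326.72 EUR
Step 2: 3326.72 EUR × 0.86 = 2860.98 GBP
Implied rate USD→GBP = 0.92 × 0.86 = 0.7912
= 2860.98 GBP

2860.98 GBP


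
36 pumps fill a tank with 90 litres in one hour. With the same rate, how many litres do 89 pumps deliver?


Direct proportion: y/x = constant
k = 90/36 = 2.5000
y₂ = k × 89 = 90 × 89 / 36 = 8010/36
= 222.50

222.50


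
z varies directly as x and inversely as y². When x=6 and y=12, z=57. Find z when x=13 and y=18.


z = k·x/y²
Solve for k using the known point: k = z·y²/x = 57×144/6 = 8208/6 = 1368.0000
Now evaluate at x=13, y=18:
z = k × 13 / 324 = (8208 × 13) / (6 × 324) = 106704/1944
≈ 54.8889

54.8889


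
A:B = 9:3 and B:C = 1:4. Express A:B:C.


Match B: multiply A:B by 1 → 9:3
Multiply B:C by 3 → 3:12
Combined: 9:3:12
GCD = 3
= 3:1:4

3:1:4


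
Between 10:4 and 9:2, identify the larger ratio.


10/4 = 2.5000
9/2 = 4.5000
2.5000 < 4.5000, so 10:4 is less
= 9:2

9:2


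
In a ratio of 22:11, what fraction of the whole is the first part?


Total parts = 22 + 11 = 33
First part: 22/33 = 2/3
= 2/3

2/3


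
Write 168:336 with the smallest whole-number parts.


GCD(168, 336) = 168
168/168 : 336/168
= 1:2

1:2


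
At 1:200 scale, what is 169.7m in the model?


Model size = real / scale
= 169.7 / 200
= 0.8485 m

0.8485 m


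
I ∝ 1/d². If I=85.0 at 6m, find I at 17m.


I₁d₁² = I₂d₂²
I₂ = I₁ × (d₁/d₂)²
= 85.0 × (6/17)²
= 85.0 × 36/289
= 3060/289
≈ 10.5882

10.5882


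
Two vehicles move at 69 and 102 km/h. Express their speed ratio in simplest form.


Ratio = 69:102
GCD = 3
Simplified = 23:34
Time ratio (same distance) = 34:23
Speed ratio = 23:34

23:34


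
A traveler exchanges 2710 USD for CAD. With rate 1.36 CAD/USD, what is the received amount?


Amount × rate = 2710 × 1.36
= 3685.60 CAD

3685.60 CAD


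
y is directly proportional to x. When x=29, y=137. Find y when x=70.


Direct proportion: y/x = constant
k = 137/29 ≈ 4.7241
y₂ = k × 70 = 137 × 70 / 29 = 9590/29
≈ 330.69

330.69


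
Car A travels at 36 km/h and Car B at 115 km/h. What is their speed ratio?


Ratio = 36:115
GCD = 1
Simplified = 36:115
Time ratio (same distance) = 115:36
Speed ratio = 36:115

36:115


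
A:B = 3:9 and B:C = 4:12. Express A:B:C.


Match B: multiply A:B by 4 → 12:36
Multiply B:C by 9 → 36:108
Combined: 12:36:108
GCD = 12
= 1:3:9

1:3:9


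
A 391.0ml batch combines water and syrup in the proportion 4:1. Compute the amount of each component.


Total parts = 4 + 1 = 5
water: 391.0 × 4/5 = 312.8ml
syrup: 391.0 × 1/5 = 78.2ml
= 312.8ml and 78.2ml

312.8ml and 78.2ml


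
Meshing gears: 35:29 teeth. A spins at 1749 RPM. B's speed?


Gear ratio = 35:29 = 35:29
RPM_B = RPM_A × (teeth_A / teeth_B)
= 1749 × (35/29)
= 2110.9 RPM

2110.9 RPM


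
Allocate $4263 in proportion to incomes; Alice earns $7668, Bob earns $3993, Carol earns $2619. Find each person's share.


Total income = 7668 + 3993 + 2619 = $14280
Alice: $4263 × 7668/14280 = $2289.12
Bob: $4263 × 3993/14280 = $1192.03
Carol: $4263 × 2619/14280 = $781.85
= Alice: $2289.12, Bob: $1192.03, Carol: $781.85

Alice: $2289.12, Bob: $1192.03, Carol: $781.85


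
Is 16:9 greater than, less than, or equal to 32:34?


16/9 = 1.7778
32/34 = 0.9412
1.7778 > 0.9412, so 16:9 is greater
= greater than

greater than


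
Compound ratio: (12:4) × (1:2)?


Compound ratio = (12×1) : (4×2)
= 12:8
GCD = 4
= 3:2

3:2


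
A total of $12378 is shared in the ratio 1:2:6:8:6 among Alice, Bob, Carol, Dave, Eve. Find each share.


Total parts = 1 + 2 + 6 + 8 + 6 = 23
Alice: 12378 × 1/23 = 538.17
Bob: 12378 × 2/23 = 1076.35
Carol: 12378 × 6/23 = 3229.04
Dave: 12378 × 8/23 = 4305.39
Eve: 12378 × 6/23 = 3229.04
= Alice: $538.17, Bob: $1076.35, Carol: $3229.04, Dave: $4305.39, Eve: $3229.04

Alice: $538.17, Bob: $1076.35, Carol: $3229.04, Dave: $4305.39, Eve: $3229.04


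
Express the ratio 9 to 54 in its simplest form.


GCD(9, 54) = 9
9/9 : 54/9
= 1:6

1:6


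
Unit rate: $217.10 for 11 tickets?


Unit rate = total / quantity
= 217.10 / 11
= $19.74 per unit

$19.74 per unit


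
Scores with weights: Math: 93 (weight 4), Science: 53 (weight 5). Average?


Numerator = 93×4 + 53×5
= 372 + 265
= 637
Total weight = 9
Weighted avg = 637/9
= 70.78

70.78


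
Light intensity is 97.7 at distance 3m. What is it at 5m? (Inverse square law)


I₁d₁² = I₂d₂²
I₂ = I₁ × (d₁/d₂)²
= 97.7 × (3/5)²
= 97.7 × 9/25
= 879.3/25
= 35.1720

35.1720


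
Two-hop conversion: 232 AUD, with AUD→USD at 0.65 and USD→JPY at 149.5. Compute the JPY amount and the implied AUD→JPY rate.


Step 1: 232 AUD × 0.65 = 150.80 USD
Step 2: 150.80 USD × 149.5 = 22544.60 JPY
Implied rate AUD→JPY = 0.65 × 149.5 = 97.1750
= 22544.60 JPY; implied rate 97.1750 JPY/AUD

22544.60 JPY; implied rate 97.1750 JPY/AUD


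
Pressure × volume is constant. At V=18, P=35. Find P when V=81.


Inverse proportion: x × y = constant
k = 18 × 35 = 630
y₂ = k / 81 = 630 / 81
= 7.78

7.78


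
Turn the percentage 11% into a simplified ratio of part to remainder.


11% means 11 parts out of 100; remainder = 89
Part : remainder = 11:89
GCD = 1
= 11:89

11:89


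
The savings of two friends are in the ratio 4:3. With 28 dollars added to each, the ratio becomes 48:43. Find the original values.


Let A = 4k, B = 3k.
(4k + 28) / (3k + 28) = 48/43
Cross-multiply: 43(4k + 28) = 48(3k + 28)
172k + 1204 = 144k + 1344
172k - 144k = 1344 - 1204
28k = 140
k = 140/28 = 5
A = 4×5 = 20, B = 3×5 = 15
= A = 20, B = 15

A = 20, B = 15


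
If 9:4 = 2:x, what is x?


Cross multiply: 9 × x = 4 × 2
9x = 8
x = 8 / 9
= 0.89

0.89


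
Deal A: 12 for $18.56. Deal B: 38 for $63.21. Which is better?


Deal A: $18.56/12 = $1.5467/unit
Deal B: $63.21/38 = $1.6634/unit
A is cheaper per unit
= Deal A

Deal A


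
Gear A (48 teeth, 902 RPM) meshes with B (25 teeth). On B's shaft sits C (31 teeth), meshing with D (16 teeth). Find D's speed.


Stage 1: RPM_B = RPM_A × t_A/t_B = 902 × 48/25 = 43296/25 = 1731.84
B and C share a shaft → RPM_C = RPM_B
Stage 2: RPM_D = RPM_C × t_C/t_D = RPM_A × (t_A×t_C)/(t_B×t_D)
Overall ratio = (48×31)/(25×16) = 1488/400
RPM_D = 902 × 1488/400 = 1342176/400
= 3355.44 RPM

3355.44 RPM


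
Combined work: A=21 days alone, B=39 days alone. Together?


Rate of A = 1/21 per day
Rate of B = 1/39 per day
Combined rate = 1/21 + 1/39 = 60/819 ≈ 0.0733 per day
Days = 1 / combined rate = 819/60
= 13.65 days

13.65 days


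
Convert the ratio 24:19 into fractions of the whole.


Total parts = 24 + 19 = 43
First part: 24/43 = 24/43
Second part: 19/43 = 19/43
= 24/43 and 19/43

24/43 and 19/43


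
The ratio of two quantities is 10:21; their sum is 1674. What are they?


Let A = 10k, B = 21k.
10k + 21k = 1674
31k = 1674 → k = 1674/31 = 54
A = 10×54 = 540, B = 21×54 = 1134
= A = 540, B = 1134

A = 540, B = 1134


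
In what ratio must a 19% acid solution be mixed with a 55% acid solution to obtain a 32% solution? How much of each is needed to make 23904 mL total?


Let x parts of 19% mix with y parts of 55%.
19x + 55y = 32(x + y)
19x + 55y = 32x + 32y
x(19 - 32) = y(32 - 55)
x/y = (55 - 32)/(32 - 19) = 23/13
Simplify: 23:13
Total parts = 36; one part = 23904/36 = 664.00 mL
19% solution: 23×664.00 = 15272.00 mL
55% solution: 13×664.00 = 8632.00 mL
= ratio 23:13; 15272.00 mL and 8632.00 mL

ratio 23:13; 15272.00 mL and 8632.00 mL


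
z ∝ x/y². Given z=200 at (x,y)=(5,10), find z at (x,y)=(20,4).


z = k·x/y²
Solve for k using the known point: k = z·y²/x = 200×100/5 = 20000/5 = 4000.0000
Now evaluate at x=20, y=4:
z = k × 20 / 16 = (20000 × 20) / (5 × 16) = 400000/80
= 5000.0000

5000.0000


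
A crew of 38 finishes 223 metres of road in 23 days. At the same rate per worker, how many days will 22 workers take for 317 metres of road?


Days ∝ work / workers, so d₂ = d₁ × (m₁/m₂) × (w₂/w₁)
Workers factor (inverse): 38/22 ≈ 1.7273
Work factor (direct): 317/223 ≈ 1.4215
d₂ = 23 × 38/22 × 317/223 = (23 × 38 × 317) / (22 × 223) = 277058/4906
≈ 56.47 days

56.47 days


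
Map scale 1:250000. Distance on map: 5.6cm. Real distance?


Real distance = map distance × scale
= 5.6cm × 250000
= 1400000 cm = 14000.0 m
= 14.000 km

14.000 km


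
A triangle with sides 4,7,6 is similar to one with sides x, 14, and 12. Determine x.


Scale factor = 14/7 = 2
Missing side = 4 × 2
= 8.0

8.0


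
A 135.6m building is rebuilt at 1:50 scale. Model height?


Model size = real / scale
= 135.6 / 50
= 2.7120 m

2.7120 m


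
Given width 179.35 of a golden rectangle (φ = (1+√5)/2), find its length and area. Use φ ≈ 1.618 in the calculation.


φ = (1 + √5) / 2 ≈ 1.618
Length = width × φ = 179.35 × 1.618 = 290.1883
≈ 290.19
Area = width × length = 179.35 × 290.1883 = 52045.271605 ≈ 52045.27
= Length: 290.19, Area: 52045.27

Length: 290.19, Area: 52045.27


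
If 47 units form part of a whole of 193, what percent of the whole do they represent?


Percentage = (part / whole) × 100
= (47 / 193) × 100
≈ 24.35%

24.35%


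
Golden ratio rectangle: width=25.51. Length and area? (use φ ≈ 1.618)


φ = (1 + √5) / 2 ≈ 1.618
Length = width × φ = 25.51 × 1.618 = 41.27518
≈ 41.28
Area = width × length = 25.51 × 41.27518 = 1052.9298418 ≈ 1052.93
= Length: 41.28, Area: 1052.93

Length: 41.28, Area: 1052.93


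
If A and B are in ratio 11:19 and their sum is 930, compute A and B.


Let A = 11k, B = 19k.
11k + 19k = 930
30k = 930 → k = 930/30 = 31
A = 11×31 = 341, B = 19×31 = 589
= A = 341, B = 589

A = 341, B = 589


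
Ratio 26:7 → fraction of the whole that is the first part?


Total parts = 26 + 7 = 33
First part: 26/33 = 26/33
= 26/33

26/33


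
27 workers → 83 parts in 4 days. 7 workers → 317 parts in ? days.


Days ∝ work / workers, so d₂ = d₁ × (m₁/m₂) × (w₂/w₁)
Workers factor (inverse): 27/7 ≈ 3.8571
Work factor (direct): 317/83 ≈ 3.8193
d₂ = 4 × 27/7 × 317/83 = (4 × 27 × 317) / (7 × 83) = 34236/581
≈ 58.93 days

58.93 days


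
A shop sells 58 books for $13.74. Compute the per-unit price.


Unit rate = total / quantity
= 13.74 / 58
= $0.24 per unit

$0.24 per unit


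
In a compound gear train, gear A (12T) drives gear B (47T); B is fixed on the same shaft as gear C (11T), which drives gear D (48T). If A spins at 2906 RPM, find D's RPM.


Stage 1: RPM_B = RPM_A × t_A/t_B = 2906 × 12/47 = 34872/47 ≈ 741.96
B and C share a shaft → RPM_C = RPM_B
Stage 2: RPM_D = RPM_C × t_C/t_D = RPM_A × (t_A×t_C)/(t_B×t_D)
Overall ratio = (12×11)/(47×48) = 132/2256
RPM_D = 2906 × 132/2256 = 383592/2256
≈ 170.03 RPM

170.03 RPM


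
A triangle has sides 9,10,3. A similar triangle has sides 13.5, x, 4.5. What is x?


Scale factor = 13.5/9 = 1.5
Missing side = 10 × 1.5
= 15.0

15.0


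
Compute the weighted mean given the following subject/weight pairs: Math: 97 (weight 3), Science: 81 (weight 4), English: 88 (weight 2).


Numerator = 97×3 + 81×4 + 88×2
= 291 + 324 + 176
= 791
Total weight = 9
Weighted avg = 791/9
= 87.89

87.89


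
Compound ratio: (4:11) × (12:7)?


Compound ratio = (4×12) : (11×7)
= 48:77
GCD = 1
= 48:77

48:77


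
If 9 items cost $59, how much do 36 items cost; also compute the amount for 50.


Direct proportion: y/x = constant
k = 59/9 ≈ 6.5556
y at x=36: k × 36 = 59 × 36 / 9 = 2124/9 = 236.00
y at x=50: k × 50 = 59 × 50 / 9 = 2950/9 ≈ 327.78
= 236.00 and 327.78

236.00 and 327.78


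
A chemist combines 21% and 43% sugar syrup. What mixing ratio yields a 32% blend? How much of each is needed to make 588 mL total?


Let x parts of 21% mix with y parts of 43%.
21x + 43y = 32(x + y)
21x + 43y = 32x + 32y
x(21 - 32) = y(32 - 43)
x/y = (43 - 32)/(32 - 21) = 11/11
Simplify: 1:1
Total parts = 2; one part = 588/2 = 294.00 mL
21% solution: 1×294.00 = 294.00 mL
43% solution: 1×294.00 = 294.00 mL
= ratio 1:1; 294.00 mL and 294.00 mL

ratio 1:1; 294.00 mL and 294.00 mL


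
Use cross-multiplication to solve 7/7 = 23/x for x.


Cross multiply: 7 × x = 7 × 23
7x = 161
x = 161 / 7
= 23.00

23.00


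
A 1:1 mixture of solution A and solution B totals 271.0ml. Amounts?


Total parts = 1 + 1 = 2
solution A: 271.0 × 1/2 = 135.5ml
solution B: 271.0 × 1/2 = 135.5ml
= 135.5ml and 135.5ml

135.5ml and 135.5ml


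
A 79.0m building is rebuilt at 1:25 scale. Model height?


Model size = real / scale
= 79.0 / 25
= 3.1600 m

3.1600 m


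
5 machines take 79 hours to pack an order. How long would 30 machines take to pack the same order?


Inverse proportion: x × y = constant
k = 5 × 79 = 395
y₂ = k / 30 = 395 / 30
= 13.17

13.17


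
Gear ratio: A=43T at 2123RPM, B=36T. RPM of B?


Gear ratio = 43:36 = 43:36
RPM_B = RPM_A × (teeth_A / teeth_B)
= 2123 × (43/36)
= 2535.8 RPM

2535.8 RPM


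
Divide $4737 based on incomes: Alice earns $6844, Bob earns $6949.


Total income = 6844 + 6949 = $13793
Alice: $4737 × 6844/13793 = $2350.47
Bob: $4737 × 6949/13793 = $2386.53
= Alice: $2350.47, Bob: $2386.53

Alice: $2350.47, Bob: $2386.53


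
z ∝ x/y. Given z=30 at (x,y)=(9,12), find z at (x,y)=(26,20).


z = k·x/y
Solve for k using the known point: k = z·y/x = 30×12/9 = 360/9 = 40.0000
Now evaluate at x=26, y=20:
z = k × 26 / 20 = (360 × 26) / (9 × 20) = 9360/180
= 52.0000

52.0000


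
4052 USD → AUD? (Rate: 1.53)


Amount × rate = 4052 × 1.53
= 6199.56 AUD

6199.56 AUD


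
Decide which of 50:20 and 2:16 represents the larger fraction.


50/20 = 2.5000
2/16 = 0.1250
2.5000 > 0.1250, so 50:20 is greater
= 50:20

50:20


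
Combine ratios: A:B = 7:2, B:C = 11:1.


Match B: multiply A:B by 11 → 77:22
Multiply B:C by 2 → 22:2
Combined: 77:22:2
GCD = 1
= 77:22:2

77:22:2


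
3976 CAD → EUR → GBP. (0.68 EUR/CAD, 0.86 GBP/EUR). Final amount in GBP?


Step 1: 3976 CAD × 0.68 = 2703.68 EUR
Step 2: 2703.68 EUR × 0.86 = 2325.16 GBP
Implied rate CAD→GBP = 0.68 × 0.86 = 0.5848
= 2325.16 GBP

2325.16 GBP


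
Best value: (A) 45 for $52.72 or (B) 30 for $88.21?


Deal A: $52.72/45 = $1.1716/unit
Deal B: $88.21/30 = $2.9403/unit
A is cheaper per unit
= Deal A

Deal A


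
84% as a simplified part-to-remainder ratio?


84% means 84 parts out of 100; remainder = 16
Part : remainder = 84:16
GCD = 4
= 21:4

21:4


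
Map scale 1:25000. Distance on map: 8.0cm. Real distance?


Real distance = map distance × scale
= 8.0cm × 25000
= 200000 cm = 2000.0 m
= 2.000 km

2.000 km


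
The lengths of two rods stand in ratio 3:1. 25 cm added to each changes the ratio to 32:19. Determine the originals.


Let A = 3k, B = 1k.
(3k + 25) / (1k + 25) = 32/19
Cross-multiply: 19(3k + 25) = 32(1k + 25)
57k + 475 = 32k + 800
57k - 32k = 800 - 475
25k = 325
k = 325/25 = 13
A = 3×13 = 39, B = 1×13 = 13
= A = 39, B = 13

A = 39, B = 13


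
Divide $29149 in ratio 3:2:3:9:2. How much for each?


Total parts = 3 + 2 + 3 + 9 + 2 = 19
Part 1: 29149 × 3/19 = 4602.47
Part 2: 29149 × 2/19 = 3068.32
Part 3: 29149 × 3/19 = 4602.47
Part 4: 29149 × 9/19 = 13807.42
Part 5: 29149 × 2/19 = 3068.32
= Part 1: $4602.47, Part 2: $3068.32, Part 3: $4602.47, Part 4: $13807.42, Part 5: $3068.32

Part 1: $4602.47, Part 2: $3068.32, Part 3: $4602.47, Part 4: $13807.42, Part 5: $3068.32


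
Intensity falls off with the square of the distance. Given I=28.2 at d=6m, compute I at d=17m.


I₁d₁² = I₂d₂²
I₂ = I₁ × (d₁/d₂)²
= 28.2 × (6/17)²
= 28.2 × 36/289
= 1015.2/289
≈ 3.5128

3.5128


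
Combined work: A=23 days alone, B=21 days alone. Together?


Rate of A = 1/23 per day
Rate of B = 1/21 per day
Combined rate = 1/23 + 1/21 = 44/483 ≈ 0.0911 per day
Days = 1 / combined rate = 483/44
≈ 10.98 days

10.98 days


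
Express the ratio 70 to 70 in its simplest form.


GCD(70, 70) = 70
70/70 : 70/70
= 1:1

1:1


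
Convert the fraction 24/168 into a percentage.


Percentage = (part / whole) × 100
= (24 / 168) × 100
≈ 14.29%

14.29%


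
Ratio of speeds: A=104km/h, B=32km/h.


Ratio = 104:32
GCD = 8
Simplified = 13:4
Time ratio (same distance) = 4:13
Speed ratio = 13:4

13:4


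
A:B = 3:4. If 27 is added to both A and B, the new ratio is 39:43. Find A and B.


Let A = 3k, B = 4k.
(3k + 27) / (4k + 27) = 39/43
Cross-multiply: 43(3k + 27) = 39(4k + 27)
129k + 1161 = 156k + 1053
129k - 156k = 1053 - 1161
-27k = -108
k = -108/-27 = 4
A = 3×4 = 12, B = 4×4 = 16
= A = 12, B = 16

A = 12, B = 16


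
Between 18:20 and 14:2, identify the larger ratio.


18/20 = 0.9000
14/2 = 7.0000
0.9000 < 7.0000, so 18:20 is less
= 14:2

14:2


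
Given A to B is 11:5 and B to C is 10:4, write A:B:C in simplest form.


Match B: multiply A:B by 10 → 110:50
Multiply B:C by 5 → 50:20
Combined: 110:50:20
GCD = 10
= 11:5:2

11:5:2


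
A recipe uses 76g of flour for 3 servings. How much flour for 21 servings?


Direct proportion: y/x = constant
k = 76/3 ≈ 25.3333
y₂ = k × 21 = 76 × 21 / 3 = 1596/3
= 532.00

532.00


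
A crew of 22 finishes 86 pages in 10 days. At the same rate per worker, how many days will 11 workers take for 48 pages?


Days ∝ work / workers, so d₂ = d₁ × (m₁/m₂) × (w₂/w₁)
Workers factor (inverse): 22/11 = 2.0000
Work factor (direct): 48/86 ≈ 0.5581
d₂ = 10 × 22/11 × 48/86 = (10 × 22 × 48) / (11 × 86) = 10560/946
≈ 11.16 days

11.16 days


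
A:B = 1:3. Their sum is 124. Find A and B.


Let A = 1k, B = 3k.
1k + 3k = 124
4k = 124 → k = 124/4 = 31
A = 1×31 = 31, B = 3×31 = 93
= A = 31, B = 93

A = 31, B = 93


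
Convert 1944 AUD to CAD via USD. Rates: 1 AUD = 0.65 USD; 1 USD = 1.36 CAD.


Step 1: 1944 AUD × 0.65 = 1263.60 USD
Step 2: 1263.60 USD × 1.36 = 1718.50 CAD
Implied rate AUD→CAD = 0.65 × 1.36 = 0.8840
= 1718.50 CAD

1718.50 CAD


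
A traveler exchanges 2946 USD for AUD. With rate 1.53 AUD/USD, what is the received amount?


Amount × rate = 2946 × 1.53
= 4507.38 AUD

4507.38 AUD


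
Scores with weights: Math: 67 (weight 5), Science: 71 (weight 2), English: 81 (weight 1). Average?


Numerator = 67×5 + 71×2 + 81×1
= 335 + 142 + 81
= 558
Total weight = 8
Weighted avg = 558/8
= 69.75

69.75


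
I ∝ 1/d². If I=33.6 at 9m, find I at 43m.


I₁d₁² = I₂d₂²
I₂ = I₁ × (d₁/d₂)²
= 33.6 × (9/43)²
= 33.6 × 81/1849
= 2721.6/1849
≈ 1.4719

1.4719


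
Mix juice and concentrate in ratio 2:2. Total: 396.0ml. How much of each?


Total parts = 2 + 2 = 4
juice: 396.0 × 2/4 = 198.0ml
concentrate: 396.0 × 2/4 = 198.0ml
= 198.0ml and 198.0ml

198.0ml and 198.0ml


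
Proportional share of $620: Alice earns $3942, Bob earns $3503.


Total income = 3942 + 3503 = $7445
Alice: $620 × 3942/7445 = $328.28
Bob: $620 × 3503/7445 = $291.72
= Alice: $328.28, Bob: $291.72

Alice: $328.28, Bob: $291.72


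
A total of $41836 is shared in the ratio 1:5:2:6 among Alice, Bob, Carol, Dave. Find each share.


Total parts = 1 + 5 + 2 + 6 = 14
Alice: 41836 × 1/14 = 2988.29
Bob: 41836 × 5/14 = 14941.43
Carol: 41836 × 2/14 = 5976.57
Dave: 41836 × 6/14 = 17929.71
= Alice: $2988.29, Bob: $14941.43, Carol: $5976.57, Dave: $17929.71

Alice: $2988.29, Bob: $14941.43, Carol: $5976.57, Dave: $17929.71


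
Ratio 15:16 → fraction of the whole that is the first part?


Total parts = 15 + 16 = 31
First part: 15/31 = 15/31
= 15/31

15/31


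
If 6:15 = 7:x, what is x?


Cross multiply: 6 × x = 15 × 7
6x = 105
x = 105 / 6
= 17.50

17.50


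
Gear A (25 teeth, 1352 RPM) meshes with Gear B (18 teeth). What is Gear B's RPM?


Gear ratio = 25:18 = 25:18
RPM_B = RPM_A × (teeth_A / teeth_B)
= 1352 × (25/18)
= 1877.8 RPM

1877.8 RPM


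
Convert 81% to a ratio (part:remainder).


81% means 81 parts out of 100; remainder = 19
Part : remainder = 81:19
GCD = 1
= 81:19

81:19


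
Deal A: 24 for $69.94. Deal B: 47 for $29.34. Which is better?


Deal A: $69.94/24 = $2.9142/unit
Deal B: $29.34/47 = $0.6243/unit
B is cheaper per unit
= Deal B

Deal B


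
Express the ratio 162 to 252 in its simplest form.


GCD(162, 252) = 18
162/18 : 252/18
= 9:14

9:14


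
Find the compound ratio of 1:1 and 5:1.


Compound ratio = (1×5) : (1×1)
= 5:1
GCD = 1
= 5:1

5:1


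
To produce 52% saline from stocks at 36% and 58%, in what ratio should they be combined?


Let x parts of 36% mix with y parts of 58%.
36x + 58y = 52(x + y)
36x + 58y = 52x + 52y
x(36 - 52) = y(52 - 58)
x/y = (58 - 52)/(52 - 36) = 6/16
Simplify: 3:8
= 3:8

3:8


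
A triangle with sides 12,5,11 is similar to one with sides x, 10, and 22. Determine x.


Scale factor = 10/5 = 2
Missing side = 12 × 2
= 24.0

24.0


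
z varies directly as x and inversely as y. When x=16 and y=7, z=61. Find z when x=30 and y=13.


z = k·x/y
Solve for k using the known point: k = z·y/x = 61×7/16 = 427/16 = 26.6875
Now evaluate at x=30, y=13:
z = k × 30 / 13 = (427 × 30) / (16 × 13) = 12810/208
≈ 61.5865

61.5865


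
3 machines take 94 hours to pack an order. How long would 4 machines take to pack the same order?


Inverse proportion: x × y = constant
k = 3 × 94 = 282
y₂ = k / 4 = 282 / 4
= 70.50

70.50


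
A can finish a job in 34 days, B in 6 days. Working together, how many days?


Rate of A = 1/34 per day
Rate of B = 1/6 per day
Combined rate = 1/34 + 1/6 = 40/204 ≈ 0.1961 per day
Days = 1 / combined rate = 204/40
= 5.10 days

5.10 days


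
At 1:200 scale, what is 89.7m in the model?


Model size = real / scale
= 89.7 / 200
= 0.4485 m

0.4485 m


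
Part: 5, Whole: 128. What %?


Percentage = (part / whole) × 100
= (5 / 128) × 100
≈ 3.91%

3.91%


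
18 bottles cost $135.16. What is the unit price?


Unit rate = total / quantity
= 135.16 / 18
= $7.51 per unit

$7.51 per unit


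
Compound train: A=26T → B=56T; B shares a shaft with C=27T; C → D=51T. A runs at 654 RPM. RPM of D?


Stage 1: RPM_B = RPM_A × t_A/t_B = 654 × 26/56 = 17004/56 ≈ 303.64
B and C share a shaft → RPM_C = RPM_B
Stage 2: RPM_D = RPM_C × t_C/t_D = RPM_A × (t_A×t_C)/(t_B×t_D)
Overall ratio = (26×27)/(56×51) = 702/2856
RPM_D = 654 × 702/2856 = 459108/2856
≈ 160.75 RPM

160.75 RPM


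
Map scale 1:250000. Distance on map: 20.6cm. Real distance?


Real distance = map distance × scale
= 20.6cm × 250000
= 5150000 cm = 51500.0 m
= 51.500 km

51.500 km


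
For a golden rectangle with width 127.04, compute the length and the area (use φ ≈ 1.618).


φ = (1 + √5) / 2 ≈ 1.618
Length = width × φ = 127.04 × 1.618 = 205.55072
≈ 205.55
Area = width × length = 127.04 × 205.55072 = 26113.1634688 ≈ 26113.16
= Length: 205.55, Area: 26113.16

Length: 205.55, Area: 26113.16


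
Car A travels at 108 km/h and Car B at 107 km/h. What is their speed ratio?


Ratio = 108:107
GCD = 1
Simplified = 108:107
Time ratio (same distance) = 107:108
Speed ratio = 108:107

108:107


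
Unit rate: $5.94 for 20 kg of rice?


Unit rate = total / quantity
= 5.94 / 20
= $0.30 per unit

$0.30 per unit


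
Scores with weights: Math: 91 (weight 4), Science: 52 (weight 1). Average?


Numerator = 91×4 + 52×1
= 364 + 52
= 416
Total weight = 5
Weighted avg = 416/5
= 83.20

83.20


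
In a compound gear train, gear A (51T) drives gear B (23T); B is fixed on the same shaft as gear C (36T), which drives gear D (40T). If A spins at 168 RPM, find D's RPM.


Stage 1: RPM_B = RPM_A × t_A/t_B = 168 × 51/23 = 8568/23 ≈ 372.52
B and C share a shaft → RPM_C = RPM_B
Stage 2: RPM_D = RPM_C × t_C/t_D = RPM_A × (t_A×t_C)/(t_B×t_D)
Overall ratio = (51×36)/(23×40) = 1836/920
RPM_D = 168 × 1836/920 = 308448/920
≈ 335.27 RPM

335.27 RPM


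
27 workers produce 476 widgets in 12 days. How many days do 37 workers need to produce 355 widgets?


Days ∝ work / workers, so d₂ = d₁ × (m₁/m₂) × (w₂/w₁)
Workers factor (inverse): 27/37 ≈ 0.7297
Work factor (direct): 355/476 ≈ 0.7458
d₂ = 12 × 27/37 × 355/476 = (12 × 27 × 355) / (37 × 476) = 115020/17612
≈ 6.53 days

6.53 days


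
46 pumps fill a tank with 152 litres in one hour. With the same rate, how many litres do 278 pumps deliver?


Direct proportion: y/x = constant
k = 152/46 ≈ 3.3043
y₂ = k × 278 = 152 × 278 / 46 = 42256/46
≈ 918.61

918.61


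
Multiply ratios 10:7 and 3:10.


Compound ratio = (10×3) : (7×10)
= 30:70
GCD = 10
= 3:7

3:7


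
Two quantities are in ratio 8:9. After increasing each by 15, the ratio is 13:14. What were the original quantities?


Let A = 8k, B = 9k.
(8k + 15) / (9k + 15) = 13/14
Cross-multiply: 14(8k + 15) = 13(9k + 15)
112k + 210 = 117k + 195
112k - 117k = 195 - 210
-5k = -15
k = -15/-5 = 3
A = 8×3 = 24, B = 9×3 = 27
= A = 24, B = 27

A = 24, B = 27


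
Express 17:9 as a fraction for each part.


Total parts = 17 + 9 = 26
First part: 17/26 = 17/26
Second part: 9/26 = 9/26
= 17/26 and 9/26

17/26 and 9/26


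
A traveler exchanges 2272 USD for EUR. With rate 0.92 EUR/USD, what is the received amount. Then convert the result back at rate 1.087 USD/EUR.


Amount × rate = 2272 × 0.92 = 2090.24 EUR
Round-trip: 2090.24 × 1.087 = 2272.09 USD
= 2090.24 EUR, then 2272.09 USD

2090.24 EUR, then 2272.09 USD


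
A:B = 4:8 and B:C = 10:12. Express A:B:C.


Match B: multiply A:B by 10 → 40:80
Multiply B:C by 8 → 80:96
Combined: 40:80:96
GCD = 8
= 5:10:12

5:10:12


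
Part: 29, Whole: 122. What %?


Percentage = (part / whole) × 100
= (29 / 122) × 100
≈ 23.77%

23.77%


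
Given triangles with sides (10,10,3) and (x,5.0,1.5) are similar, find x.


Scale factor = 5.0/10 = 0.5
Missing side = 10 × 0.5
= 5.0

5.0


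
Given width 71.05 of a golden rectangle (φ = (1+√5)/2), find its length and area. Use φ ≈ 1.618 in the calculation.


φ = (1 + √5) / 2 ≈ 1.618
Length = width × φ = 71.05 × 1.618 = 114.9589
≈ 114.96
Area = width × length = 71.05 × 114.9589 = 8167.829845 ≈ 8167.83
= Length: 114.96, Area: 8167.83

Length: 114.96, Area: 8167.83


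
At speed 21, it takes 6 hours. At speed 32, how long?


Inverse proportion: x × y = constant
k = 21 × 6 = 126
y₂ = k / 32 = 126 / 32
= 3.94

3.94


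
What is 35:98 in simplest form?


GCD(35, 98) = 7
35/7 : 98/7
= 5:14

5:14


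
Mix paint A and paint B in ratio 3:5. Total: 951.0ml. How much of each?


Total parts = 3 + 5 = 8
paint A: 951.0 × 3/8 = 356.6ml
paint B: 951.0 × 5/8 = 594.4ml
= 356.6ml and 594.4ml

356.6ml and 594.4ml


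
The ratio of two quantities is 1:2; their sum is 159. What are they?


Let A = 1k, B = 2k.
1k + 2k = 159
3k = 159 → k = 159/3 = 53
A = 1×53 = 53, B = 2×53 = 106
= A = 53, B = 106

A = 53, B = 106


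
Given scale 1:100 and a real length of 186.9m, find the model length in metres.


Model size = real / scale
= 186.9 / 100
= 1.8690 m

1.8690 m


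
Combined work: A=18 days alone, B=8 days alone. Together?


Rate of A = 1/18 per day
Rate of B = 1/8 per day
Combined rate = 1/18 + 1/8 = 26/144 ≈ 0.1806 per day
Days = 1 / combined rate = 144/26
≈ 5.54 days

5.54 days


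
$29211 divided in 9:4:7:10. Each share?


Total parts = 9 + 4 + 7 + 10 = 30
Part 1: 29211 × 9/30 = 8763.30
Part 2: 29211 × 4/30 = 3894.80
Part 3: 29211 × 7/30 = 6815.90
Part 4: 29211 × 10/30 = 9737.00
= Part 1: $8763.30, Part 2: $3894.80, Part 3: $6815.90, Part 4: $9737.00

Part 1: $8763.30, Part 2: $3894.80, Part 3: $6815.90, Part 4: $9737.00


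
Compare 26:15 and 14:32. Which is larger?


26/15 = 1.7333
14/32 = 0.4375
1.7333 > 0.4375, so 26:15 is greater
= 26:15

26:15


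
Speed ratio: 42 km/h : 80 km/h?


Ratio = 42:80
GCD = 2
Simplified = 21:40
Time ratio (same distance) = 40:21
Speed ratio = 21:40

21:40


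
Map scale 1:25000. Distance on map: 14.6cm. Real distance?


Real distance = map distance × scale
= 14.6cm × 25000
= 365000 cm = 3650.0 m
= 3.650 km

3.650 km


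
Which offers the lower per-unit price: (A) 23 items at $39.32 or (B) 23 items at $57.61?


Deal A: $39.32/23 = $1.7096/unit
Deal B: $57.61/23 = $2.5048/unit
A is cheaper per unit
= Deal A

Deal A


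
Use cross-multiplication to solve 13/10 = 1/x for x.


Cross multiply: 13 × x = 10 × 1
13x = 10
x = 10 / 13
= 0.77

0.77


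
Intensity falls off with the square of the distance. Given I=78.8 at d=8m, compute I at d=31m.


I₁d₁² = I₂d₂²
I₂ = I₁ × (d₁/d₂)²
= 78.8 × (8/31)²
= 78.8 × 64/961
= 5043.2/961
≈ 5.2479

5.2479


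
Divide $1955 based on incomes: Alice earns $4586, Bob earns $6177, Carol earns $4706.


Total income = 4586 + 6177 + 4706 = $15469
Alice: $1955 × 4586/15469 = $579.59
Bob: $1955 × 6177/15469 = $780.66
Carol: $1955 × 4706/15469 = $594.75
= Alice: $579.59, Bob: $780.66, Carol: $594.75

Alice: $579.59, Bob: $780.66, Carol: $594.75


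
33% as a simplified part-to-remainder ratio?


33% means 33 parts out of 100; remainder = 67
Part : remainder = 33:67
GCD = 1
= 33:67

33:67


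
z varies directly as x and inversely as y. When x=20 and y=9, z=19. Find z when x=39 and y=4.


z = k·x/y
Solve for k using the known point: k = z·y/x = 19×9/20 = 171/20 = 8.5500
Now evaluate at x=39, y=4:
z = k × 39 / 4 = (171 × 39) / (20 × 4) = 6669/80
= 83.3625

83.3625


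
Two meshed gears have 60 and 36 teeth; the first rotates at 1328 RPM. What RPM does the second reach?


Gear ratio = 60:36 = 5:3
RPM_B = RPM_A × (teeth_A / teeth_B)
= 1328 × (60/36)
= 2213.3 RPM

2213.3 RPM


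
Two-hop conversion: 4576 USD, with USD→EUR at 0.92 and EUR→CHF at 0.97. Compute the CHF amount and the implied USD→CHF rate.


Step 1: 4576 USD × 0.92 = 4209.92 EUR
Step 2: 4209.92 EUR × 0.97 = 4083.62 CHF
Implied rate USD→CHF = 0.92 × 0.97 = 0.8924
= 4083.62 CHF; implied rate 0.8924 CHF/USD

4083.62 CHF; implied rate 0.8924 CHF/USD


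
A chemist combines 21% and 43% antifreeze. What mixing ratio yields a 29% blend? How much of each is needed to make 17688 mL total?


Let x parts of 21% mix with y parts of 43%.
21x + 43y = 29(x + y)
21x + 43y = 29x + 29y
x(21 - 29) = y(29 - 43)
x/y = (43 - 29)/(29 - 21) = 14/8
Simplify: 7:4
Total parts = 11; one part = 17688/11 = 1608.00 mL
21% solution: 7×1608.00 = 11256.00 mL
43% solution: 4×1608.00 = 6432.00 mL
= ratio 7:4; 11256.00 mL and 6432.00 mL

ratio 7:4; 11256.00 mL and 6432.00 mL


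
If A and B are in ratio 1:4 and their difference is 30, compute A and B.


Let A = 1k, B = 4k.
4k - 1k = 30
3k = 30 → k = 30/3 = 10
A = 1×10 = 10, B = 4×10 = 40
= A = 10, B = 40

A = 10, B = 40


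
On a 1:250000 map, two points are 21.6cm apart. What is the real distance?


Real distance = map distance × scale
= 21.6cm × 250000
= 5400000 cm = 54000.0 m
= 54.000 km

54.000 km


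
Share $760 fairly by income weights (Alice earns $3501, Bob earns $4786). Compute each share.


Total income = 3501 + 4786 = $8287
Alice: $760 × 3501/8287 = $321.08
Bob: $760 × 4786/8287 = $438.92
= Alice: $321.08, Bob: $438.92

Alice: $321.08, Bob: $438.92


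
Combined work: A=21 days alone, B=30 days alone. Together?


Rate of A = 1/21 per day
Rate of B = 1/30 per day
Combined rate = 1/21 + 1/30 = 51/630 ≈ 0.0810 per day
Days = 1 / combined rate = 630/51
≈ 12.35 days

12.35 days


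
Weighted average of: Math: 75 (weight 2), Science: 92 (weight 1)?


Numerator = 75×2 + 92×1
= 150 + 92
= 242
Total weight = 3
Weighted avg = 242/3
= 80.67

80.67


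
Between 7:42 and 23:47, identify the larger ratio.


7/42 = 0.1667
23/47 = 0.4894
0.1667 < 0.4894, so 7:42 is less
= 23:47

23:47


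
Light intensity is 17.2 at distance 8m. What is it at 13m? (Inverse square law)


I₁d₁² = I₂d₂²
I₂ = I₁ × (d₁/d₂)²
= 17.2 × (8/13)²
= 17.2 × 64/169
= 1100.8/169
≈ 6.5136

6.5136


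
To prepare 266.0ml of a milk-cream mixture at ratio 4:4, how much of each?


Total parts = 4 + 4 = 8
milk: 266.0 × 4/8 = 133.0ml
cream: 266.0 × 4/8 = 133.0ml
= 133.0ml and 133.0ml

133.0ml and 133.0ml


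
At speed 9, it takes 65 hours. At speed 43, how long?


Inverse proportion: x × y = constant
k = 9 × 65 = 585
y₂ = k / 43 = 585 / 43
= 13.60

13.60


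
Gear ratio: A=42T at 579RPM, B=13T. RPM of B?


Gear ratio = 42:13 = 42:13
RPM_B = RPM_A × (teeth_A / teeth_B)
= 579 × (42/13)
= 1870.6 RPM

1870.6 RPM


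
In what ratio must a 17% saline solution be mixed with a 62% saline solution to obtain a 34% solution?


Let x parts of 17% mix with y parts of 62%.
17x + 62y = 34(x + y)
17x + 62y = 34x + 34y
x(17 - 34) = y(34 - 62)
x/y = (62 - 34)/(34 - 17) = 28/17
Simplify: 28:17
= 28:17

28:17


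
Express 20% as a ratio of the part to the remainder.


20% means 20 parts out of 100; remainder = 80
Part : remainder = 20:80
GCD = 20
= 1:4

1:4


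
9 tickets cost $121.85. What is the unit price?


Unit rate = total / quantity
= 121.85 / 9
= $13.54 per unit

$13.54 per unit


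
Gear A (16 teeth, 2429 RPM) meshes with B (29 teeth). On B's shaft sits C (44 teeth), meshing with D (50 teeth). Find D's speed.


Stage 1: RPM_B = RPM_A × t_A/t_B = 2429 × 16/29 = 38864/29 ≈ 1340.14
B and C share a shaft → RPM_C = RPM_B
Stage 2: RPM_D = RPM_C × t_C/t_D = RPM_A × (t_A×t_C)/(t_B×t_D)
Overall ratio = (16×44)/(29×50) = 704/1450
RPM_D = 2429 × 704/1450 = 1710016/1450
≈ 1179.32 RPM

1179.32 RPM


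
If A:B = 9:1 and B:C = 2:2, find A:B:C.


Match B: multiply A:B by 2 → 18:2
Multiply B:C by 1 → 2:2
Combined: 18:2:2
GCD = 2
= 9:1:1

9:1:1


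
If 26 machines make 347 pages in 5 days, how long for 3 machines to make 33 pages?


Days ∝ work / workers, so d₂ = d₁ × (m₁/m₂) × (w₂/w₁)
Workers factor (inverse): 26/3 ≈ 8.6667
Work factor (direct): 33/347 ≈ 0.0951
d₂ = 5 × 26/3 × 33/347 = (5 × 26 × 33) / (3 × 347) = 4290/1041
≈ 4.12 days

4.12 days


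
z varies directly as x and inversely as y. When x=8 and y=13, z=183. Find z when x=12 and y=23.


z = k·x/y
Solve for k using the known point: k = z·y/x = 183×13/8 = 2379/8 = 297.3750
Now evaluate at x=12, y=23:
z = k × 12 / 23 = (2379 × 12) / (8 × 23) = 28548/184
≈ 155.1522

155.1522


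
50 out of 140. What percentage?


Percentage = (part / whole) × 100
= (50 / 140) × 100
≈ 35.71%

35.71%


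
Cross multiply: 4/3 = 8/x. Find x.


Cross multiply: 4 × x = 3 × 8
4x = 24
x = 24 / 4
= 6.00

6.00
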